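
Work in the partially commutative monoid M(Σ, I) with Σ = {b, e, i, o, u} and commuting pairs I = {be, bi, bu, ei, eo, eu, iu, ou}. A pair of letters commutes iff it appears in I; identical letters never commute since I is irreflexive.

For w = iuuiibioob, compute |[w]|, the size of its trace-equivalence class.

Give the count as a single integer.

0(i) covers ∅
1(u) covers ∅
2(u) covers 1:u
3(i) covers 0:i
4(i) covers 3:i
5(b) covers ∅
6(i) covers 4:i
7(o) covers 5:b, 6:i
8(o) covers 7:o
9(b) covers 8:o
floor of heap: 0:i, 1:u, 5:b
completions by unplaced set U, small U first (add the entries for U minus each lowest piece of U):
  |U|=1: {2}:1  {9}:1
  |U|=2: {1,2}:1  {2,9}:2  {8,9}:1
  |U|=3: {1,2,9}:3  {2,8,9}:3  {7,8,9}:1
  |U|=4: {1,2,8,9}:6  {2,7,8,9}:4  {5,7,8,9}:1  {6,7,8,9}:1
  |U|=5: {1,2,7,8,9}:10  {2,5,7,8,9}:5  {2,6,7,8,9}:5  {4,6,7,8,9}:1  {5,6,7,8,9}:2
  |U|=6: {1,2,5,7,8,9}:15  {1,2,6,7,8,9}:15  {2,4,6,7,8,9}:6  {2,5,6,7,8,9}:12  {3,4,6,7,8,9}:1  {4,5,6,7,8,9}:3
  |U|=7: {0,3,4,6,7,8,9}:1  {1,2,4,6,7,8,9}:21  {1,2,5,6,7,8,9}:42  {2,3,4,6,7,8,9}:7  {2,4,5,6,7,8,9}:21  {3,4,5,6,7,8,9}:4
  |U|=8: {0,2,3,4,6,7,8,9}:8  {0,3,4,5,6,7,8,9}:5  {1,2,3,4,6,7,8,9}:28  {1,2,4,5,6,7,8,9}:84  {2,3,4,5,6,7,8,9}:32
  start at 0(i): 144
  start at 1(u): 45
  start at 5(b): 36
sum over floor = 225

225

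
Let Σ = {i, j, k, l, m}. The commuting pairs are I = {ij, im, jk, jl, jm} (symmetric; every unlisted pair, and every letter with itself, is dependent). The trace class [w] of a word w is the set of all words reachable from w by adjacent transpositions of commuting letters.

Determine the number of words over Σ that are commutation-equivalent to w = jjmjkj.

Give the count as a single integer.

15

#0=j has no predecessor
#1=j depends on [0:j]
#2=m has no predecessor
#3=j depends on [1:j]
#4=k depends on [2:m]
#5=j depends on [3:j]
sources: [0:j, 2:m]
N(rest) = Σ N(rest − s) over sources s of rest; N(one piece) = 1:
  size 1 → [4]=1  [5]=1
  size 2 → [2,4]=1  [3,5]=1  [4,5]=2
  size 3 → [1,3,5]=1  [2,4,5]=3  [3,4,5]=3
  size 4 → [0,1,3,5]=1  [1,3,4,5]=4  [2,3,4,5]=6
  first=0(j) contributes 10
  first=2(m) contributes 5
|[w]| = 15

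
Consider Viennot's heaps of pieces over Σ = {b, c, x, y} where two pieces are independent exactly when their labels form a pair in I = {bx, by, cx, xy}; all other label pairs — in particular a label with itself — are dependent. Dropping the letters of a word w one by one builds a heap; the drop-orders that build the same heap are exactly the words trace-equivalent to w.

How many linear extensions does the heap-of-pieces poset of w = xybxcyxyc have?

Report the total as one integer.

drop 0:x onto floor
drop 1:y onto floor
drop 2:b onto floor
drop 3:x onto {0:x}
drop 4:c onto {1:y, 2:b}
drop 5:y onto {4:c}
drop 6:x onto {3:x}
drop 7:y onto {5:y}
drop 8:c onto {7:y}
ground layer = {0:x, 1:y, 2:b}
drop-orders for the pieces not yet dropped (sum over which currently-grounded one goes next):
  1 to go: {6} 1  {8} 1
  2 to go: {3,6} 1  {6,8} 2  {7,8} 1
  3 to go: {0,3,6} 1  {3,6,8} 3  {5,7,8} 1  {6,7,8} 3
  4 to go: {0,3,6,8} 4  {3,6,7,8} 6  {4,5,7,8} 1  {5,6,7,8} 4
  5 to go: {0,3,6,7,8} 10  {1,4,5,7,8} 1  {2,4,5,7,8} 1  {3,5,6,7,8} 10  {4,5,6,7,8} 5
  6 to go: {0,3,5,6,7,8} 20  {1,2,4,5,7,8} 2  {1,4,5,6,7,8} 6  {2,4,5,6,7,8} 6  {3,4,5,6,7,8} 15
  7 to go: {0,3,4,5,6,7,8} 35  {1,2,4,5,6,7,8} 14  {1,3,4,5,6,7,8} 21  {2,3,4,5,6,7,8} 21
  if 0:x drops first: 56 orders
  if 1:y drops first: 56 orders
  if 2:b drops first: 56 orders
heap linearizations: 168

168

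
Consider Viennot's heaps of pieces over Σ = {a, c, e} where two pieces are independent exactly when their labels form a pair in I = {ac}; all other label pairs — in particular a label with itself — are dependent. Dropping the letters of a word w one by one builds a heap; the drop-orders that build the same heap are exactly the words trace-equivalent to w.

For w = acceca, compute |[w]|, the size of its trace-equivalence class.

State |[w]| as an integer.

6

drop 0:a onto floor
drop 1:c onto floor
drop 2:c onto {1:c}
drop 3:e onto {0:a, 2:c}
drop 4:c onto {3:e}
drop 5:a onto {3:e}
ground layer = {0:a, 1:c}
drop-orders for the pieces not yet dropped (sum over which currently-grounded one goes next):
  1 to go: {4} 1  {5} 1
  2 to go: {4,5} 2
  3 to go: {3,4,5} 2
  4 to go: {0,3,4,5} 2  {2,3,4,5} 2
  if 0:a drops first: 2 orders
  if 1:c drops first: 4 orders
heap linearizations: 6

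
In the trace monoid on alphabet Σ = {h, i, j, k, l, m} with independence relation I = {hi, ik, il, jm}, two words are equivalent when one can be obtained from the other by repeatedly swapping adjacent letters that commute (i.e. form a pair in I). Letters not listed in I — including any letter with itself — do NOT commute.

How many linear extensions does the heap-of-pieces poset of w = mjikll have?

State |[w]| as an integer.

#0=m has no predecessor
#1=j has no predecessor
#2=i depends on [0:m, 1:j]
#3=k depends on [0:m, 1:j]
#4=l depends on [3:k]
#5=l depends on [4:l]
sources: [0:m, 1:j]
N(rest) = Σ N(rest − s) over sources s of rest; N(one piece) = 1:
  size 1 → [2]=1  [5]=1
  size 2 → [2,5]=2  [4,5]=1
  size 3 → [2,4,5]=3  [3,4,5]=1
  size 4 → [2,3,4,5]=4
  first=0(m) contributes 4
  first=1(j) contributes 4
|[w]| = 8

8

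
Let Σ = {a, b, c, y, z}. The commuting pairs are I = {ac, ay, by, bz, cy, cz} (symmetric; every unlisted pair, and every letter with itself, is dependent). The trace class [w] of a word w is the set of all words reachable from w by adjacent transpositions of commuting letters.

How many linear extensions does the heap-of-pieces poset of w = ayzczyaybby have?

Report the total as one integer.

300

drop 0:a onto floor
drop 1:y onto floor
drop 2:z onto {0:a, 1:y}
drop 3:c onto floor
drop 4:z onto {2:z}
drop 5:y onto {4:z}
drop 6:a onto {4:z}
drop 7:y onto {5:y}
drop 8:b onto {3:c, 6:a}
drop 9:b onto {8:b}
drop 10:y onto {7:y}
ground layer = {0:a, 1:y, 3:c}
drop-orders for the pieces not yet dropped (sum over which currently-grounded one goes next):
  1 to go: {9} 1  {10} 1
  2 to go: {7,10} 1  {8,9} 1  {9,10} 2
  3 to go: {3,8,9} 1  {5,7,10} 1  {6,8,9} 1  {7,9,10} 3  {8,9,10} 3
  4 to go: {3,6,8,9} 2  {3,8,9,10} 4  {5,7,9,10} 4  {6,8,9,10} 4  {7,8,9,10} 6
  5 to go: {3,6,8,9,10} 10  {3,7,8,9,10} 10  {5,7,8,9,10} 10  {6,7,8,9,10} 10
  6 to go: {3,5,7,8,9,10} 20  {3,6,7,8,9,10} 30  {5,6,7,8,9,10} 20
  7 to go: {3,5,6,7,8,9,10} 70  {4,5,6,7,8,9,10} 20
  8 to go: {2,4,5,6,7,8,9,10} 20  {3,4,5,6,7,8,9,10} 90
  9 to go: {0,2,4,5,6,7,8,9,10} 20  {1,2,4,5,6,7,8,9,10} 20  {2,3,4,5,6,7,8,9,10} 110
  if 0:a drops first: 130 orders
  if 1:y drops first: 130 orders
  if 3:c drops first: 40 orders
heap linearizations: 300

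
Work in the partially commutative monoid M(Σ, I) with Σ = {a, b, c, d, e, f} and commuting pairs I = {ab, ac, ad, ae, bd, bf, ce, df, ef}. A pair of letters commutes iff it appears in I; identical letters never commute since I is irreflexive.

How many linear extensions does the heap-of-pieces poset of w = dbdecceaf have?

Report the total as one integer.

#0=d has no predecessor
#1=b has no predecessor
#2=d depends on [0:d]
#3=e depends on [1:b, 2:d]
#4=c depends on [1:b, 2:d]
#5=c depends on [4:c]
#6=e depends on [3:e]
#7=a has no predecessor
#8=f depends on [5:c, 7:a]
sources: [0:d, 1:b, 7:a]
N(rest) = Σ N(rest − s) over sources s of rest; N(one piece) = 1:
  size 1 → [6]=1  [8]=1
  size 2 → [3,6]=1  [5,8]=1  [6,8]=2  [7,8]=1
  size 3 → [3,6,8]=3  [4,5,8]=1  [5,6,8]=3  [5,7,8]=2  [6,7,8]=3
  size 4 → [3,5,6,8]=6  [3,6,7,8]=6  [4,5,6,8]=4  [4,5,7,8]=3  [5,6,7,8]=8
  size 5 → [3,4,5,6,8]=10  [3,5,6,7,8]=20  [4,5,6,7,8]=15
  size 6 → [1,3,4,5,6,8]=10  [2,3,4,5,6,8]=10  [3,4,5,6,7,8]=45
  size 7 → [0,2,3,4,5,6,8]=10  [1,2,3,4,5,6,8]=20  [1,3,4,5,6,7,8]=55  [2,3,4,5,6,7,8]=55
  first=0(d) contributes 130
  first=1(b) contributes 65
  first=7(a) contributes 30
|[w]| = 225

225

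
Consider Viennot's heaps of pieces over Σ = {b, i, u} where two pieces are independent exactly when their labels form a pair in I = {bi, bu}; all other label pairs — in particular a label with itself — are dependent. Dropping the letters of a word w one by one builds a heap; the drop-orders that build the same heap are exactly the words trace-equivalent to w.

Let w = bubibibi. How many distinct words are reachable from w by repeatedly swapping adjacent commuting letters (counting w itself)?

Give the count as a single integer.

piece 0:b — minimal
piece 1:u — minimal
piece 2:b rests on {0:b}
piece 3:i rests on {1:u}
piece 4:b rests on {2:b}
piece 5:i rests on {3:i}
piece 6:b rests on {4:b}
piece 7:i rests on {5:i}
minimal pieces: {0:b, 1:u}
ways to finish when only these pieces remain (= sum over removing one remaining piece with nothing left below it):
  1 left: {6}→1  {7}→1
  2 left: {4,6}→1  {5,7}→1  {6,7}→2
  3 left: {2,4,6}→1  {3,5,7}→1  {4,6,7}→3  {5,6,7}→3
  4 left: {0,2,4,6}→1  {1,3,5,7}→1  {2,4,6,7}→4  {3,5,6,7}→4  {4,5,6,7}→6
  5 left: {0,2,4,6,7}→5  {1,3,5,6,7}→5  {2,4,5,6,7}→10  {3,4,5,6,7}→10
  6 left: {0,2,4,5,6,7}→15  {1,3,4,5,6,7}→15  {2,3,4,5,6,7}→20
  placing 0:b first → 35 extensions
  placing 1:u first → 35 extensions
total linear extensions = 70

70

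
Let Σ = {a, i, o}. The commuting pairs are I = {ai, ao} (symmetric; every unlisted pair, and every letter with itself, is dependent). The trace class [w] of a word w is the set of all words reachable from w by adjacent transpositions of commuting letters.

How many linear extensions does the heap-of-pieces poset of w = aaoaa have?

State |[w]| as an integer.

piece 0:a — minimal
piece 1:a rests on {0:a}
piece 2:o — minimal
piece 3:a rests on {1:a}
piece 4:a rests on {3:a}
minimal pieces: {0:a, 2:o}
ways to finish when only these pieces remain (= sum over removing one remaining piece with nothing left below it):
  1 left: {2}→1  {4}→1
  2 left: {2,4}→2  {3,4}→1
  3 left: {1,3,4}→1  {2,3,4}→3
  placing 0:a first → 4 extensions
  placing 2:o first → 1 extensions
total linear extensions = 5

5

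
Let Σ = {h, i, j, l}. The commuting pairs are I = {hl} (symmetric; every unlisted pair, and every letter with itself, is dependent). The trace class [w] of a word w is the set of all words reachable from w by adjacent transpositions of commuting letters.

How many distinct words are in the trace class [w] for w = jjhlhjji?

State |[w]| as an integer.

drop 0:j onto floor
drop 1:j onto {0:j}
drop 2:h onto {1:j}
drop 3:l onto {1:j}
drop 4:h onto {2:h}
drop 5:j onto {3:l, 4:h}
drop 6:j onto {5:j}
drop 7:i onto {6:j}
ground layer = {0:j}
drop-orders for the pieces not yet dropped (sum over which currently-grounded one goes next):
  1 to go: {7} 1
  2 to go: {6,7} 1
  3 to go: {5,6,7} 1
  4 to go: {3,5,6,7} 1  {4,5,6,7} 1
  5 to go: {2,4,5,6,7} 1  {3,4,5,6,7} 2
  6 to go: {2,3,4,5,6,7} 3
  if 0:j drops first: 3 orders

3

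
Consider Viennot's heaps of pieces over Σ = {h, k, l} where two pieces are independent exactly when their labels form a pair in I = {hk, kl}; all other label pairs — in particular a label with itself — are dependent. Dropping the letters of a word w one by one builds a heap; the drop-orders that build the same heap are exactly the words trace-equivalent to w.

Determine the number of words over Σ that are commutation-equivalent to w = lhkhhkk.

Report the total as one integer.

35

drop 0:l onto floor
drop 1:h onto {0:l}
drop 2:k onto floor
drop 3:h onto {1:h}
drop 4:h onto {3:h}
drop 5:k onto {2:k}
drop 6:k onto {5:k}
ground layer = {0:l, 2:k}
drop-orders for the pieces not yet dropped (sum over which currently-grounded one goes next):
  1 to go: {4} 1  {6} 1
  2 to go: {3,4} 1  {4,6} 2  {5,6} 1
  3 to go: {1,3,4} 1  {2,5,6} 1  {3,4,6} 3  {4,5,6} 3
  4 to go: {0,1,3,4} 1  {1,3,4,6} 4  {2,4,5,6} 4  {3,4,5,6} 6
  5 to go: {0,1,3,4,6} 5  {1,3,4,5,6} 10  {2,3,4,5,6} 10
  if 0:l drops first: 20 orders
  if 2:k drops first: 15 orders
heap linearizations: 35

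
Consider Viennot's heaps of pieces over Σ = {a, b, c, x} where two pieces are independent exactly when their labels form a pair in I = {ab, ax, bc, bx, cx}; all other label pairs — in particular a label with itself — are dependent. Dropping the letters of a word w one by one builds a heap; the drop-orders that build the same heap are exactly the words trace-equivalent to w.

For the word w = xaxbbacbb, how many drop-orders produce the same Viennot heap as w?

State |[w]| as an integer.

drop 0:x onto floor
drop 1:a onto floor
drop 2:x onto {0:x}
drop 3:b onto floor
drop 4:b onto {3:b}
drop 5:a onto {1:a}
drop 6:c onto {5:a}
drop 7:b onto {4:b}
drop 8:b onto {7:b}
ground layer = {0:x, 1:a, 3:b}
drop-orders for the pieces not yet dropped (sum over which currently-grounded one goes next):
  1 to go: {2} 1  {6} 1  {8} 1
  2 to go: {0,2} 1  {2,6} 2  {2,8} 2  {5,6} 1  {6,8} 2  {7,8} 1
  3 to go: {0,2,6} 3  {0,2,8} 3  {1,5,6} 1  {2,5,6} 3  {2,6,8} 6  {2,7,8} 3  {4,7,8} 1  {5,6,8} 3  {6,7,8} 3
  4 to go: {0,2,5,6} 6  {0,2,6,8} 12  {0,2,7,8} 6  {1,2,5,6} 4  {1,5,6,8} 4  {2,4,7,8} 4  {2,5,6,8} 12  {2,6,7,8} 12  {3,4,7,8} 1  {4,6,7,8} 4  {5,6,7,8} 6
  5 to go: {0,1,2,5,6} 10  {0,2,4,7,8} 10  {0,2,5,6,8} 30  {0,2,6,7,8} 30  {1,2,5,6,8} 20  {1,5,6,7,8} 10  {2,3,4,7,8} 5  {2,4,6,7,8} 20  {2,5,6,7,8} 30  {3,4,6,7,8} 5  {4,5,6,7,8} 10
  6 to go: {0,1,2,5,6,8} 60  {0,2,3,4,7,8} 15  {0,2,4,6,7,8} 60  {0,2,5,6,7,8} 90  {1,2,5,6,7,8} 60  {1,4,5,6,7,8} 20  {2,3,4,6,7,8} 30  {2,4,5,6,7,8} 60  {3,4,5,6,7,8} 15
  7 to go: {0,1,2,5,6,7,8} 210  {0,2,3,4,6,7,8} 105  {0,2,4,5,6,7,8} 210  {1,2,4,5,6,7,8} 140  {1,3,4,5,6,7,8} 35  {2,3,4,5,6,7,8} 105
  if 0:x drops first: 280 orders
  if 1:a drops first: 420 orders
  if 3:b drops first: 560 orders
heap linearizations: 1260

1260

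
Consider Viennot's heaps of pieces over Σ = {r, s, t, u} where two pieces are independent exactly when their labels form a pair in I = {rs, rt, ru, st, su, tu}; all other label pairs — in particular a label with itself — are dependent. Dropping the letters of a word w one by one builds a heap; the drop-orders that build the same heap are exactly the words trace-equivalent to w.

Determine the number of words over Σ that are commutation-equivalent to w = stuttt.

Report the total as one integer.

piece 0:s — minimal
piece 1:t — minimal
piece 2:u — minimal
piece 3:t rests on {1:t}
piece 4:t rests on {3:t}
piece 5:t rests on {4:t}
minimal pieces: {0:s, 1:t, 2:u}
ways to finish when only these pieces remain (= sum over removing one remaining piece with nothing left below it):
  1 left: {0}→1  {2}→1  {5}→1
  2 left: {0,2}→2  {0,5}→2  {2,5}→2  {4,5}→1
  3 left: {0,2,5}→6  {0,4,5}→3  {2,4,5}→3  {3,4,5}→1
  4 left: {0,2,4,5}→12  {0,3,4,5}→4  {1,3,4,5}→1  {2,3,4,5}→4
  placing 0:s first → 5 extensions
  placing 1:t first → 20 extensions
  placing 2:u first → 5 extensions
total linear extensions = 30

30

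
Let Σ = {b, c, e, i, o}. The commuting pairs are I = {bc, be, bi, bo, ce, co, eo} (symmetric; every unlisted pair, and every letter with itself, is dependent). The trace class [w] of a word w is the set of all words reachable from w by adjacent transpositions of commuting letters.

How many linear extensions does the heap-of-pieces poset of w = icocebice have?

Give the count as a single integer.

drop 0:i onto floor
drop 1:c onto {0:i}
drop 2:o onto {0:i}
drop 3:c onto {1:c}
drop 4:e onto {0:i}
drop 5:b onto floor
drop 6:i onto {2:o, 3:c, 4:e}
drop 7:c onto {6:i}
drop 8:e onto {6:i}
ground layer = {0:i, 5:b}
drop-orders for the pieces not yet dropped (sum over which currently-grounded one goes next):
  1 to go: {5} 1  {7} 1  {8} 1
  2 to go: {5,7} 2  {5,8} 2  {7,8} 2
  3 to go: {5,7,8} 6  {6,7,8} 2
  4 to go: {2,6,7,8} 2  {3,6,7,8} 2  {4,6,7,8} 2  {5,6,7,8} 8
  5 to go: {1,3,6,7,8} 2  {2,3,6,7,8} 4  {2,4,6,7,8} 4  {2,5,6,7,8} 10  {3,4,6,7,8} 4  {3,5,6,7,8} 10  {4,5,6,7,8} 10
  6 to go: {1,2,3,6,7,8} 6  {1,3,4,6,7,8} 6  {1,3,5,6,7,8} 12  {2,3,4,6,7,8} 12  {2,3,5,6,7,8} 24  {2,4,5,6,7,8} 24  {3,4,5,6,7,8} 24
  7 to go: {1,2,3,4,6,7,8} 24  {1,2,3,5,6,7,8} 42  {1,3,4,5,6,7,8} 42  {2,3,4,5,6,7,8} 84
  if 0:i drops first: 192 orders
  if 5:b drops first: 24 orders
heap linearizations: 216

216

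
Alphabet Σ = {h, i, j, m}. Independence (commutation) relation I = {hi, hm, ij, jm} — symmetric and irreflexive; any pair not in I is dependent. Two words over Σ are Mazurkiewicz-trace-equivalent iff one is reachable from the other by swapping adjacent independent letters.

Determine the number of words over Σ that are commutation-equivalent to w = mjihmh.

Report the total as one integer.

#0=m has no predecessor
#1=j has no predecessor
#2=i depends on [0:m]
#3=h depends on [1:j]
#4=m depends on [2:i]
#5=h depends on [3:h]
sources: [0:m, 1:j]
N(rest) = Σ N(rest − s) over sources s of rest; N(one piece) = 1:
  size 1 → [4]=1  [5]=1
  size 2 → [2,4]=1  [3,5]=1  [4,5]=2
  size 3 → [0,2,4]=1  [1,3,5]=1  [2,4,5]=3  [3,4,5]=3
  size 4 → [0,2,4,5]=4  [1,3,4,5]=4  [2,3,4,5]=6
  first=0(m) contributes 10
  first=1(j) contributes 10
|[w]| = 20

20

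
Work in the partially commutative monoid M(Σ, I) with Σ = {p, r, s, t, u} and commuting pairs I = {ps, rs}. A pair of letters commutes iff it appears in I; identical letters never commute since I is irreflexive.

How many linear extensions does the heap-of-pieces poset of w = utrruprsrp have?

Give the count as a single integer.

0(u) covers ∅
1(t) covers 0:u
2(r) covers 1:t
3(r) covers 2:r
4(u) covers 3:r
5(p) covers 4:u
6(r) covers 5:p
7(s) covers 4:u
8(r) covers 6:r
9(p) covers 8:r
floor of heap: 0:u
completions by unplaced set U, small U first (add the entries for U minus each lowest piece of U):
  |U|=1: {7}:1  {9}:1
  |U|=2: {7,9}:2  {8,9}:1
  |U|=3: {6,8,9}:1  {7,8,9}:3
  |U|=4: {5,6,8,9}:1  {6,7,8,9}:4
  |U|=5: {5,6,7,8,9}:5
  |U|=6: {4,5,6,7,8,9}:5
  |U|=7: {3,4,5,6,7,8,9}:5
  |U|=8: {2,3,4,5,6,7,8,9}:5
  start at 0(u): 5

5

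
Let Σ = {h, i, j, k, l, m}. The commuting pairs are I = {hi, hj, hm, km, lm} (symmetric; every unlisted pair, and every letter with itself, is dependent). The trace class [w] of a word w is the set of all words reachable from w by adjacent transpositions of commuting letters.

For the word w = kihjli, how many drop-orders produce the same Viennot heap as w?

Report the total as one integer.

piece 0:k — minimal
piece 1:i rests on {0:k}
piece 2:h rests on {0:k}
piece 3:j rests on {1:i}
piece 4:l rests on {2:h, 3:j}
piece 5:i rests on {4:l}
minimal pieces: {0:k}
ways to finish when only these pieces remain (= sum over removing one remaining piece with nothing left below it):
  1 left: {5}→1
  2 left: {4,5}→1
  3 left: {2,4,5}→1  {3,4,5}→1
  4 left: {1,3,4,5}→1  {2,3,4,5}→2
  placing 0:k first → 3 extensions

3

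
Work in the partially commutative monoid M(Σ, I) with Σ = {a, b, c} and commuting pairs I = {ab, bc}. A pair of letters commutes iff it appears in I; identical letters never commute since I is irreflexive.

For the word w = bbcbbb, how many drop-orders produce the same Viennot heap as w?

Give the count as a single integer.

drop 0:b onto floor
drop 1:b onto {0:b}
drop 2:c onto floor
drop 3:b onto {1:b}
drop 4:b onto {3:b}
drop 5:b onto {4:b}
ground layer = {0:b, 2:c}
drop-orders for the pieces not yet dropped (sum over which currently-grounded one goes next):
  1 to go: {2} 1  {5} 1
  2 to go: {2,5} 2  {4,5} 1
  3 to go: {2,4,5} 3  {3,4,5} 1
  4 to go: {1,3,4,5} 1  {2,3,4,5} 4
  if 0:b drops first: 5 orders
  if 2:c drops first: 1 orders
heap linearizations: 6

6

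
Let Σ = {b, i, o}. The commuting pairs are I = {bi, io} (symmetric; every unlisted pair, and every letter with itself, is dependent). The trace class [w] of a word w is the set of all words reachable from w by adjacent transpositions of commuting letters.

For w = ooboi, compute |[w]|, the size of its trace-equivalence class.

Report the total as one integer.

drop 0:o onto floor
drop 1:o onto {0:o}
drop 2:b onto {1:o}
drop 3:o onto {2:b}
drop 4:i onto floor
ground layer = {0:o, 4:i}
drop-orders for the pieces not yet dropped (sum over which currently-grounded one goes next):
  1 to go: {3} 1  {4} 1
  2 to go: {2,3} 1  {3,4} 2
  3 to go: {1,2,3} 1  {2,3,4} 3
  if 0:o drops first: 4 orders
  if 4:i drops first: 1 orders
heap linearizations: 5

5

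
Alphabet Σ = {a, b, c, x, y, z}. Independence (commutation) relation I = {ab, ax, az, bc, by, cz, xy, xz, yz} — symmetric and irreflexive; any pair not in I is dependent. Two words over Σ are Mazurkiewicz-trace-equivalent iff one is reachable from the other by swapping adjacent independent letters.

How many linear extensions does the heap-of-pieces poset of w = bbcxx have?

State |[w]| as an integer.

piece 0:b — minimal
piece 1:b rests on {0:b}
piece 2:c — minimal
piece 3:x rests on {1:b, 2:c}
piece 4:x rests on {3:x}
minimal pieces: {0:b, 2:c}
ways to finish when only these pieces remain (= sum over removing one remaining piece with nothing left below it):
  1 left: {4}→1
  2 left: {3,4}→1
  3 left: {1,3,4}→1  {2,3,4}→1
  placing 0:b first → 2 extensions
  placing 2:c first → 1 extensions
total linear extensions = 3

3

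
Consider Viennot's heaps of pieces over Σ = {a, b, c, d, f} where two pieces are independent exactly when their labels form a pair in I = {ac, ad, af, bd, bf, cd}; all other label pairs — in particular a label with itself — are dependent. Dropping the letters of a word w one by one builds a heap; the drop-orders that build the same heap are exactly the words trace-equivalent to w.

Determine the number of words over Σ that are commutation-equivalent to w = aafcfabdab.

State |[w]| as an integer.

#0=a has no predecessor
#1=a depends on [0:a]
#2=f has no predecessor
#3=c depends on [2:f]
#4=f depends on [3:c]
#5=a depends on [1:a]
#6=b depends on [3:c, 5:a]
#7=d depends on [4:f]
#8=a depends on [6:b]
#9=b depends on [8:a]
sources: [0:a, 2:f]
N(rest) = Σ N(rest − s) over sources s of rest; N(one piece) = 1:
  size 1 → [7]=1  [9]=1
  size 2 → [4,7]=1  [7,9]=2  [8,9]=1
  size 3 → [4,7,9]=3  [6,8,9]=1  [7,8,9]=3
  size 4 → [4,7,8,9]=6  [5,6,8,9]=1  [6,7,8,9]=4
  size 5 → [1,5,6,8,9]=1  [4,6,7,8,9]=10  [5,6,7,8,9]=5
  size 6 → [0,1,5,6,8,9]=1  [1,5,6,7,8,9]=6  [3,4,6,7,8,9]=10  [4,5,6,7,8,9]=15
  size 7 → [0,1,5,6,7,8,9]=7  [1,4,5,6,7,8,9]=21  [2,3,4,6,7,8,9]=10  [3,4,5,6,7,8,9]=25
  size 8 → [0,1,4,5,6,7,8,9]=28  [1,3,4,5,6,7,8,9]=46  [2,3,4,5,6,7,8,9]=35
  first=0(a) contributes 81
  first=2(f) contributes 74
|[w]| = 155

155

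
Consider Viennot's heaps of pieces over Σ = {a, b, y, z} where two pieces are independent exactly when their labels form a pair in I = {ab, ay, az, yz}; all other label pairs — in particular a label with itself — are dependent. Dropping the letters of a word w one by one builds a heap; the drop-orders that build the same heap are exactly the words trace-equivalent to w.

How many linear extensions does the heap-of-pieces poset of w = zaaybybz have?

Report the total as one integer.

#0=z has no predecessor
#1=a has no predecessor
#2=a depends on [1:a]
#3=y has no predecessor
#4=b depends on [0:z, 3:y]
#5=y depends on [4:b]
#6=b depends on [5:y]
#7=z depends on [6:b]
sources: [0:z, 1:a, 3:y]
N(rest) = Σ N(rest − s) over sources s of rest; N(one piece) = 1:
  size 1 → [2]=1  [7]=1
  size 2 → [1,2]=1  [2,7]=2  [6,7]=1
  size 3 → [1,2,7]=3  [2,6,7]=3  [5,6,7]=1
  size 4 → [1,2,6,7]=6  [2,5,6,7]=4  [4,5,6,7]=1
  size 5 → [0,4,5,6,7]=1  [1,2,5,6,7]=10  [2,4,5,6,7]=5  [3,4,5,6,7]=1
  size 6 → [0,2,4,5,6,7]=6  [0,3,4,5,6,7]=2  [1,2,4,5,6,7]=15  [2,3,4,5,6,7]=6
  first=0(z) contributes 21
  first=1(a) contributes 14
  first=3(y) contributes 21
|[w]| = 56

56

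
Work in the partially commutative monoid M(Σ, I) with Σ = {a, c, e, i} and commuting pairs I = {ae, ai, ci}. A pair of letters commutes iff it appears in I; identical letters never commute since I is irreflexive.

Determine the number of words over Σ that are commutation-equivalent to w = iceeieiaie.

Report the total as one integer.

17

#0=i has no predecessor
#1=c has no predecessor
#2=e depends on [0:i, 1:c]
#3=e depends on [2:e]
#4=i depends on [3:e]
#5=e depends on [4:i]
#6=i depends on [5:e]
#7=a depends on [1:c]
#8=i depends on [6:i]
#9=e depends on [8:i]
sources: [0:i, 1:c]
N(rest) = Σ N(rest − s) over sources s of rest; N(one piece) = 1:
  size 1 → [7]=1  [9]=1
  size 2 → [7,9]=2  [8,9]=1
  size 3 → [6,8,9]=1  [7,8,9]=3
  size 4 → [5,6,8,9]=1  [6,7,8,9]=4
  size 5 → [4,5,6,8,9]=1  [5,6,7,8,9]=5
  size 6 → [3,4,5,6,8,9]=1  [4,5,6,7,8,9]=6
  size 7 → [2,3,4,5,6,8,9]=1  [3,4,5,6,7,8,9]=7
  size 8 → [0,2,3,4,5,6,8,9]=1  [2,3,4,5,6,7,8,9]=8
  first=0(i) contributes 8
  first=1(c) contributes 9
|[w]| = 17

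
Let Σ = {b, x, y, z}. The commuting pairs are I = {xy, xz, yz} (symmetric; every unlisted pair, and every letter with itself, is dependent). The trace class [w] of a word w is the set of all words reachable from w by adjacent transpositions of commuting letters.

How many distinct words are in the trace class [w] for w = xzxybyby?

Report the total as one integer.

12

drop 0:x onto floor
drop 1:z onto floor
drop 2:x onto {0:x}
drop 3:y onto floor
drop 4:b onto {1:z, 2:x, 3:y}
drop 5:y onto {4:b}
drop 6:b onto {5:y}
drop 7:y onto {6:b}
ground layer = {0:x, 1:z, 3:y}
drop-orders for the pieces not yet dropped (sum over which currently-grounded one goes next):
  1 to go: {7} 1
  2 to go: {6,7} 1
  3 to go: {5,6,7} 1
  4 to go: {4,5,6,7} 1
  5 to go: {1,4,5,6,7} 1  {2,4,5,6,7} 1  {3,4,5,6,7} 1
  6 to go: {0,2,4,5,6,7} 1  {1,2,4,5,6,7} 2  {1,3,4,5,6,7} 2  {2,3,4,5,6,7} 2
  if 0:x drops first: 6 orders
  if 1:z drops first: 3 orders
  if 3:y drops first: 3 orders
heap linearizations: 12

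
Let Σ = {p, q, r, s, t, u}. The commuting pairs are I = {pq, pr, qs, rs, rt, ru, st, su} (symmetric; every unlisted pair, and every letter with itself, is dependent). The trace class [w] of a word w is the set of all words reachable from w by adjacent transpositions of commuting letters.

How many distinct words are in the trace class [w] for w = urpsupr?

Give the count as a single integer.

42

0(u) covers ∅
1(r) covers ∅
2(p) covers 0:u
3(s) covers 2:p
4(u) covers 2:p
5(p) covers 3:s, 4:u
6(r) covers 1:r
floor of heap: 0:u, 1:r
completions by unplaced set U, small U first (add the entries for U minus each lowest piece of U):
  |U|=1: {5}:1  {6}:1
  |U|=2: {1,6}:1  {3,5}:1  {4,5}:1  {5,6}:2
  |U|=3: {1,5,6}:3  {3,4,5}:2  {3,5,6}:3  {4,5,6}:3
  |U|=4: {1,3,5,6}:6  {1,4,5,6}:6  {2,3,4,5}:2  {3,4,5,6}:8
  |U|=5: {0,2,3,4,5}:2  {1,3,4,5,6}:20  {2,3,4,5,6}:10
  start at 0(u): 30
  start at 1(r): 12
sum over floor = 42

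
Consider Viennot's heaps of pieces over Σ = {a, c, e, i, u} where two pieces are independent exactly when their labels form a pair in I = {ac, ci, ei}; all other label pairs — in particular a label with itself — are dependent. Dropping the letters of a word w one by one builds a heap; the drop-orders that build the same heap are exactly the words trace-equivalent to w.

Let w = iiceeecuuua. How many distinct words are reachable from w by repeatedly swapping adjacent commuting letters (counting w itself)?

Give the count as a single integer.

drop 0:i onto floor
drop 1:i onto {0:i}
drop 2:c onto floor
drop 3:e onto {2:c}
drop 4:e onto {3:e}
drop 5:e onto {4:e}
drop 6:c onto {5:e}
drop 7:u onto {1:i, 6:c}
drop 8:u onto {7:u}
drop 9:u onto {8:u}
drop 10:a onto {9:u}
ground layer = {0:i, 2:c}
drop-orders for the pieces not yet dropped (sum over which currently-grounded one goes next):
  1 to go: {10} 1
  2 to go: {9,10} 1
  3 to go: {8,9,10} 1
  4 to go: {7,8,9,10} 1
  5 to go: {1,7,8,9,10} 1  {6,7,8,9,10} 1
  6 to go: {0,1,7,8,9,10} 1  {1,6,7,8,9,10} 2  {5,6,7,8,9,10} 1
  7 to go: {0,1,6,7,8,9,10} 3  {1,5,6,7,8,9,10} 3  {4,5,6,7,8,9,10} 1
  8 to go: {0,1,5,6,7,8,9,10} 6  {1,4,5,6,7,8,9,10} 4  {3,4,5,6,7,8,9,10} 1
  9 to go: {0,1,4,5,6,7,8,9,10} 10  {1,3,4,5,6,7,8,9,10} 5  {2,3,4,5,6,7,8,9,10} 1
  if 0:i drops first: 6 orders
  if 2:c drops first: 15 orders
heap linearizations: 21

21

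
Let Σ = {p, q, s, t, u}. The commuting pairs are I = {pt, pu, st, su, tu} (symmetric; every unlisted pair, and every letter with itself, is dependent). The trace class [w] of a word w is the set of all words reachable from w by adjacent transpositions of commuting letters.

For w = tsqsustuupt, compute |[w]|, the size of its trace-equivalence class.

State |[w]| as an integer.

1120

0(t) covers ∅
1(s) covers ∅
2(q) covers 0:t, 1:s
3(s) covers 2:q
4(u) covers 2:q
5(s) covers 3:s
6(t) covers 2:q
7(u) covers 4:u
8(u) covers 7:u
9(p) covers 5:s
10(t) covers 6:t
floor of heap: 0:t, 1:s
completions by unplaced set U, small U first (add the entries for U minus each lowest piece of U):
  |U|=1: {8}:1  {9}:1  {10}:1
  |U|=2: {5,9}:1  {6,10}:1  {7,8}:1  {8,9}:2  {8,10}:2  {9,10}:2
  |U|=3: {3,5,9}:1  {4,7,8}:1  {5,8,9}:3  {5,9,10}:3  {6,8,10}:3  {6,9,10}:3  {7,8,9}:3  {7,8,10}:3  {8,9,10}:6
  |U|=4: {3,5,8,9}:4  {3,5,9,10}:4  {4,7,8,9}:4  {4,7,8,10}:4  {5,6,9,10}:6  {5,7,8,9}:6  {5,8,9,10}:12  {6,7,8,10}:6  {6,8,9,10}:12  {7,8,9,10}:12
  |U|=5: {3,5,6,9,10}:10  {3,5,7,8,9}:10  {3,5,8,9,10}:20  {4,5,7,8,9}:10  {4,6,7,8,10}:10  {4,7,8,9,10}:20  {5,6,8,9,10}:30  {5,7,8,9,10}:30  {6,7,8,9,10}:30
  |U|=6: {3,4,5,7,8,9}:20  {3,5,6,8,9,10}:60  {3,5,7,8,9,10}:60  {4,5,7,8,9,10}:60  {4,6,7,8,9,10}:60  {5,6,7,8,9,10}:90
  |U|=7: {3,4,5,7,8,9,10}:140  {3,5,6,7,8,9,10}:210  {4,5,6,7,8,9,10}:210
  |U|=8: {3,4,5,6,7,8,9,10}:560
  |U|=9: {2,3,4,5,6,7,8,9,10}:560
  start at 0(t): 560
  start at 1(s): 560
sum over floor = 1120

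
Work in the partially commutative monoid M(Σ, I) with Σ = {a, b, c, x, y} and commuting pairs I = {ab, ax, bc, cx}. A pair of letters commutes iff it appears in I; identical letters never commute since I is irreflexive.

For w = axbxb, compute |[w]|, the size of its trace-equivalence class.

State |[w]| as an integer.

5

drop 0:a onto floor
drop 1:x onto floor
drop 2:b onto {1:x}
drop 3:x onto {2:b}
drop 4:b onto {3:x}
ground layer = {0:a, 1:x}
drop-orders for the pieces not yet dropped (sum over which currently-grounded one goes next):
  1 to go: {0} 1  {4} 1
  2 to go: {0,4} 2  {3,4} 1
  3 to go: {0,3,4} 3  {2,3,4} 1
  if 0:a drops first: 1 orders
  if 1:x drops first: 4 orders
heap linearizations: 5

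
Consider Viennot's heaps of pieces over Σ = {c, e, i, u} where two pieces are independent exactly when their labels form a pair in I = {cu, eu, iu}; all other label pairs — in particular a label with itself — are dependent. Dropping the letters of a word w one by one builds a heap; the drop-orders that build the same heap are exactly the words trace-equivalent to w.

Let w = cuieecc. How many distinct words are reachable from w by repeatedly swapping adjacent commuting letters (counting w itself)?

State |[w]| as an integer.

7

0(c) covers ∅
1(u) covers ∅
2(i) covers 0:c
3(e) covers 2:i
4(e) covers 3:e
5(c) covers 4:e
6(c) covers 5:c
floor of heap: 0:c, 1:u
completions by unplaced set U, small U first (add the entries for U minus each lowest piece of U):
  |U|=1: {1}:1  {6}:1
  |U|=2: {1,6}:2  {5,6}:1
  |U|=3: {1,5,6}:3  {4,5,6}:1
  |U|=4: {1,4,5,6}:4  {3,4,5,6}:1
  |U|=5: {1,3,4,5,6}:5  {2,3,4,5,6}:1
  start at 0(c): 6
  start at 1(u): 1
sum over floor = 7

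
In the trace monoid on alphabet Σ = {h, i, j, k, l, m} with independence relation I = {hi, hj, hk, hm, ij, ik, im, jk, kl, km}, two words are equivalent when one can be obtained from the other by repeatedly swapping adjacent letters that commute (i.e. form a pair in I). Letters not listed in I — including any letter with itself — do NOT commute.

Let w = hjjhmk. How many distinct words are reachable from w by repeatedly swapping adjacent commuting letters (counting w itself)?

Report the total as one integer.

piece 0:h — minimal
piece 1:j — minimal
piece 2:j rests on {1:j}
piece 3:h rests on {0:h}
piece 4:m rests on {2:j}
piece 5:k — minimal
minimal pieces: {0:h, 1:j, 5:k}
ways to finish when only these pieces remain (= sum over removing one remaining piece with nothing left below it):
  1 left: {3}→1  {4}→1  {5}→1
  2 left: {0,3}→1  {2,4}→1  {3,4}→2  {3,5}→2  {4,5}→2
  3 left: {0,3,4}→3  {0,3,5}→3  {1,2,4}→1  {2,3,4}→3  {2,4,5}→3  {3,4,5}→6
  4 left: {0,2,3,4}→6  {0,3,4,5}→12  {1,2,3,4}→4  {1,2,4,5}→4  {2,3,4,5}→12
  placing 0:h first → 20 extensions
  placing 1:j first → 30 extensions
  placing 5:k first → 10 extensions
total linear extensions = 60

60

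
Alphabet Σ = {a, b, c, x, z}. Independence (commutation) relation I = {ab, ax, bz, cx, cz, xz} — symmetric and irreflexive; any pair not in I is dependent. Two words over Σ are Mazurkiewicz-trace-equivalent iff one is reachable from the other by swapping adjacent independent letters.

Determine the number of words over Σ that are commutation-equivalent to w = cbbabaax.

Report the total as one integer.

0(c) covers ∅
1(b) covers 0:c
2(b) covers 1:b
3(a) covers 0:c
4(b) covers 2:b
5(a) covers 3:a
6(a) covers 5:a
7(x) covers 4:b
floor of heap: 0:c
completions by unplaced set U, small U first (add the entries for U minus each lowest piece of U):
  |U|=1: {6}:1  {7}:1
  |U|=2: {4,7}:1  {5,6}:1  {6,7}:2
  |U|=3: {2,4,7}:1  {3,5,6}:1  {4,6,7}:3  {5,6,7}:3
  |U|=4: {1,2,4,7}:1  {2,4,6,7}:4  {3,5,6,7}:4  {4,5,6,7}:6
  |U|=5: {1,2,4,6,7}:5  {2,4,5,6,7}:10  {3,4,5,6,7}:10
  |U|=6: {1,2,4,5,6,7}:15  {2,3,4,5,6,7}:20
  start at 0(c): 35

35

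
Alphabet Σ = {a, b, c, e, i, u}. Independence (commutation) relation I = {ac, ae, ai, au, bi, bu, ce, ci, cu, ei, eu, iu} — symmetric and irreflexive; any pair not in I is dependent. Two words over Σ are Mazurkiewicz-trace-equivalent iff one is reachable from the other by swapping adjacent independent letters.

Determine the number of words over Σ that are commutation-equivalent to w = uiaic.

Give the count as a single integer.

60

0(u) covers ∅
1(i) covers ∅
2(a) covers ∅
3(i) covers 1:i
4(c) covers ∅
floor of heap: 0:u, 1:i, 2:a, 4:c
completions by unplaced set U, small U first (add the entries for U minus each lowest piece of U):
  |U|=1: {0}:1  {2}:1  {3}:1  {4}:1
  |U|=2: {0,2}:2  {0,3}:2  {0,4}:2  {1,3}:1  {2,3}:2  {2,4}:2  {3,4}:2
  |U|=3: {0,1,3}:3  {0,2,3}:6  {0,2,4}:6  {0,3,4}:6  {1,2,3}:3  {1,3,4}:3  {2,3,4}:6
  start at 0(u): 12
  start at 1(i): 24
  start at 2(a): 12
  start at 4(c): 12
sum over floor = 60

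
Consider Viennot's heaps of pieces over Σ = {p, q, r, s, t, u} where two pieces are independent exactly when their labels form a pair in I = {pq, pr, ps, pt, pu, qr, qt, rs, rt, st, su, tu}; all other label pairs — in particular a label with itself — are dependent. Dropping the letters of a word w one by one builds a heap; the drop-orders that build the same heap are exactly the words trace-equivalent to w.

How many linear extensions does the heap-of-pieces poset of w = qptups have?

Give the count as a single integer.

#0=q has no predecessor
#1=p has no predecessor
#2=t has no predecessor
#3=u depends on [0:q]
#4=p depends on [1:p]
#5=s depends on [0:q]
sources: [0:q, 1:p, 2:t]
N(rest) = Σ N(rest − s) over sources s of rest; N(one piece) = 1:
  size 1 → [2]=1  [3]=1  [4]=1  [5]=1
  size 2 → [1,4]=1  [2,3]=2  [2,4]=2  [2,5]=2  [3,4]=2  [3,5]=2  [4,5]=2
  size 3 → [0,3,5]=2  [1,2,4]=3  [1,3,4]=3  [1,4,5]=3  [2,3,4]=6  [2,3,5]=6  [2,4,5]=6  [3,4,5]=6
  size 4 → [0,2,3,5]=8  [0,3,4,5]=8  [1,2,3,4]=12  [1,2,4,5]=12  [1,3,4,5]=12  [2,3,4,5]=24
  first=0(q) contributes 60
  first=1(p) contributes 40
  first=2(t) contributes 20
|[w]| = 120

120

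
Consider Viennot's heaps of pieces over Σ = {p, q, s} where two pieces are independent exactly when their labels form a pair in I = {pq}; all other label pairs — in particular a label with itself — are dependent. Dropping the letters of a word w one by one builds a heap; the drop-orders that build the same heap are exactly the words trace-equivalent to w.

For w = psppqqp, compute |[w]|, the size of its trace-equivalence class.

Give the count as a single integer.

10

piece 0:p — minimal
piece 1:s rests on {0:p}
piece 2:p rests on {1:s}
piece 3:p rests on {2:p}
piece 4:q rests on {1:s}
piece 5:q rests on {4:q}
piece 6:p rests on {3:p}
minimal pieces: {0:p}
ways to finish when only these pieces remain (= sum over removing one remaining piece with nothing left below it):
  1 left: {5}→1  {6}→1
  2 left: {3,6}→1  {4,5}→1  {5,6}→2
  3 left: {2,3,6}→1  {3,5,6}→3  {4,5,6}→3
  4 left: {2,3,5,6}→4  {3,4,5,6}→6
  5 left: {2,3,4,5,6}→10
  placing 0:p first → 10 extensions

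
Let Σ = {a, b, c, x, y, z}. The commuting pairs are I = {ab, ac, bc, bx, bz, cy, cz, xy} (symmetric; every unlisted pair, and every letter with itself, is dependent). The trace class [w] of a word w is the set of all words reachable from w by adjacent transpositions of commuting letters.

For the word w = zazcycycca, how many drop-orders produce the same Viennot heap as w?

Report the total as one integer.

drop 0:z onto floor
drop 1:a onto {0:z}
drop 2:z onto {1:a}
drop 3:c onto floor
drop 4:y onto {2:z}
drop 5:c onto {3:c}
drop 6:y onto {4:y}
drop 7:c onto {5:c}
drop 8:c onto {7:c}
drop 9:a onto {6:y}
ground layer = {0:z, 3:c}
drop-orders for the pieces not yet dropped (sum over which currently-grounded one goes next):
  1 to go: {8} 1  {9} 1
  2 to go: {6,9} 1  {7,8} 1  {8,9} 2
  3 to go: {4,6,9} 1  {5,7,8} 1  {6,8,9} 3  {7,8,9} 3
  4 to go: {2,4,6,9} 1  {3,5,7,8} 1  {4,6,8,9} 4  {5,7,8,9} 4  {6,7,8,9} 6
  5 to go: {1,2,4,6,9} 1  {2,4,6,8,9} 5  {3,5,7,8,9} 5  {4,6,7,8,9} 10  {5,6,7,8,9} 10
  6 to go: {0,1,2,4,6,9} 1  {1,2,4,6,8,9} 6  {2,4,6,7,8,9} 15  {3,5,6,7,8,9} 15  {4,5,6,7,8,9} 20
  7 to go: {0,1,2,4,6,8,9} 7  {1,2,4,6,7,8,9} 21  {2,4,5,6,7,8,9} 35  {3,4,5,6,7,8,9} 35
  8 to go: {0,1,2,4,6,7,8,9} 28  {1,2,4,5,6,7,8,9} 56  {2,3,4,5,6,7,8,9} 70
  if 0:z drops first: 126 orders
  if 3:c drops first: 84 orders
heap linearizations: 210

210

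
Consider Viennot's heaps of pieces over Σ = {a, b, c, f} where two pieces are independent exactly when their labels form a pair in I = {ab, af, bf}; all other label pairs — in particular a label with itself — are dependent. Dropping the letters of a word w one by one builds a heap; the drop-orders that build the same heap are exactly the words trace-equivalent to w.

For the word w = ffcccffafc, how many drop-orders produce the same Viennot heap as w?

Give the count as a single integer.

drop 0:f onto floor
drop 1:f onto {0:f}
drop 2:c onto {1:f}
drop 3:c onto {2:c}
drop 4:c onto {3:c}
drop 5:f onto {4:c}
drop 6:f onto {5:f}
drop 7:a onto {4:c}
drop 8:f onto {6:f}
drop 9:c onto {7:a, 8:f}
ground layer = {0:f}
drop-orders for the pieces not yet dropped (sum over which currently-grounded one goes next):
  1 to go: {9} 1
  2 to go: {7,9} 1  {8,9} 1
  3 to go: {6,8,9} 1  {7,8,9} 2
  4 to go: {5,6,8,9} 1  {6,7,8,9} 3
  5 to go: {5,6,7,8,9} 4
  6 to go: {4,5,6,7,8,9} 4
  7 to go: {3,4,5,6,7,8,9} 4
  8 to go: {2,3,4,5,6,7,8,9} 4
  if 0:f drops first: 4 orders

4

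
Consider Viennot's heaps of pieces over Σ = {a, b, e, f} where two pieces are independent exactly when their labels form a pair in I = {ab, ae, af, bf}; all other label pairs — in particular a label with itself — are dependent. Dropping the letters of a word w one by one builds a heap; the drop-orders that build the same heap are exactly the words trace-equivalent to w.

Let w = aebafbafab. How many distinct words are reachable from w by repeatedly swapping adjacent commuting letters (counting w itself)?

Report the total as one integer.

#0=a has no predecessor
#1=e has no predecessor
#2=b depends on [1:e]
#3=a depends on [0:a]
#4=f depends on [1:e]
#5=b depends on [2:b]
#6=a depends on [3:a]
#7=f depends on [4:f]
#8=a depends on [6:a]
#9=b depends on [5:b]
sources: [0:a, 1:e]
N(rest) = Σ N(rest − s) over sources s of rest; N(one piece) = 1:
  size 1 → [7]=1  [8]=1  [9]=1
  size 2 → [4,7]=1  [5,9]=1  [6,8]=1  [7,8]=2  [7,9]=2  [8,9]=2
  size 3 → [2,5,9]=1  [3,6,8]=1  [4,7,8]=3  [4,7,9]=3  [5,7,9]=3  [5,8,9]=3  [6,7,8]=3  [6,8,9]=3  [7,8,9]=6
  size 4 → [0,3,6,8]=1  [2,5,7,9]=4  [2,5,8,9]=4  [3,6,7,8]=4  [3,6,8,9]=4  [4,5,7,9]=6  [4,6,7,8]=6  [4,7,8,9]=12  [5,6,8,9]=6  [5,7,8,9]=12  [6,7,8,9]=12
  size 5 → [0,3,6,7,8]=5  [0,3,6,8,9]=5  [2,4,5,7,9]=10  [2,5,6,8,9]=10  [2,5,7,8,9]=20  [3,4,6,7,8]=10  [3,5,6,8,9]=10  [3,6,7,8,9]=20  [4,5,7,8,9]=30  [4,6,7,8,9]=30  [5,6,7,8,9]=30
  size 6 → [0,3,4,6,7,8]=15  [0,3,5,6,8,9]=15  [0,3,6,7,8,9]=30  [1,2,4,5,7,9]=10  [2,3,5,6,8,9]=20  [2,4,5,7,8,9]=60  [2,5,6,7,8,9]=60  [3,4,6,7,8,9]=60  [3,5,6,7,8,9]=60  [4,5,6,7,8,9]=90
  size 7 → [0,2,3,5,6,8,9]=35  [0,3,4,6,7,8,9]=105  [0,3,5,6,7,8,9]=105  [1,2,4,5,7,8,9]=70  [2,3,5,6,7,8,9]=140  [2,4,5,6,7,8,9]=210  [3,4,5,6,7,8,9]=210
  size 8 → [0,2,3,5,6,7,8,9]=280  [0,3,4,5,6,7,8,9]=420  [1,2,4,5,6,7,8,9]=280  [2,3,4,5,6,7,8,9]=560
  first=0(a) contributes 840
  first=1(e) contributes 1260
|[w]| = 2100

2100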